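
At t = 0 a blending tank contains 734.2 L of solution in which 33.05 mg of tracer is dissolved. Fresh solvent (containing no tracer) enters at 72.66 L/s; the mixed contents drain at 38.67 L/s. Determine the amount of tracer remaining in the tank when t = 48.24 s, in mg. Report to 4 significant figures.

8.697 mg

Total volume: dV/dt = Q_in − Q_out = 33.9900 L/s, so V(t) = 734.2 + 33.9900 t and V(48.24) = 2373.88 L.
Species balance (pure solvent in): dm/dt = −Q_out · m/V(t).
Separate: dm/m = −Q_out dt/V(t) ⇒ ln(m/m₀) = −(Q_out/(Q_in−Q_out)) ln(V/V₀).
m = m₀ (V₀/V)^(Q_out/(Q_in−Q_out)) = 33.05 × (734.2/2373.88)^(1.13769) = 8.69673 mg.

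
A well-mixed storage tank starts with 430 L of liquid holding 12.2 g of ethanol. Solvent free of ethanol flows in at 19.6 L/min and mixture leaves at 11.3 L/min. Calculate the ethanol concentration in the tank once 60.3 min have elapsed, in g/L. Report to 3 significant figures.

Total volume: dV/dt = Q_in − Q_out = 8.3000 L/min, so V(t) = 430 + 8.3000 t and V(60.3) = 930.49 L.
No ethanol enters, so dm/dt = −Q_out · (m/V).
Separate: dm/m = −Q_out dt/V(t) ⇒ ln(m/m₀) = −(Q_out/(Q_in−Q_out)) ln(V/V₀).
m = m₀ (V₀/V)^(Q_out/(Q_in−Q_out)) = 12.2 × (430/930.49)^(1.3614) = 4.2652 g.
C = m/V = 4.2652/930.49 = 0.0045839 g/L.

0.00458 g/L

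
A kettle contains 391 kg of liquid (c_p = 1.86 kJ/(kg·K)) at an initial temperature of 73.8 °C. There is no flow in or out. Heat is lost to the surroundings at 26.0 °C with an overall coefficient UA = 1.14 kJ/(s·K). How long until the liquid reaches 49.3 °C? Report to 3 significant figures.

458 s

M c_p dT/dt = −UA(T − T_amb).
τ = M c_p/UA = 637.95 s; T_ss = T_amb = 26.000 °C.
T(t) = T_ss + (T₀ − T_ss)e^(−t/τ); set T = 49.3:
t = −τ ln[(T − T_ss)/(T₀ − T_ss)] = −637.95 · ln(0.48745) = 458.41 s.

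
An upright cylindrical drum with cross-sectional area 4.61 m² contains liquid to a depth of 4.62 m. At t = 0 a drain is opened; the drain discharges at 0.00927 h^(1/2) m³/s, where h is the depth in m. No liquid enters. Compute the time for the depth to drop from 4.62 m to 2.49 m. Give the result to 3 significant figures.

Mass balance (ρ constant): A dh/dt = −0.00927 √h.
This is separable: 2 d(√h)/dt = −0.00927/A, so √h = √h₀ − (0.00927/(2A)) t.
t = 2A(√h₀ − √h)/0.00927 = 2·4.61·(√4.62 − √2.49)/0.00927
  = 9.2200 × (2.1494 − 1.5780) / 0.00927 = 568.36 s.

568 s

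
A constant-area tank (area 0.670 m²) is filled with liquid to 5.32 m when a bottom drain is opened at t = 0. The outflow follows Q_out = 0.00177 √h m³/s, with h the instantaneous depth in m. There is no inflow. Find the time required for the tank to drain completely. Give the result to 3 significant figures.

With no inflow, A dh/dt = −0.00177 √h.
∫ h^(−1/2) dh = −(0.00177/A) ∫ dt, giving 2√h = 2√h₀ − (0.00177/A) t.
Set h = 0: 2√h₀ = (0.00177/A) t_empty ⇒ t_empty = 2A√h₀/0.00177.
t_empty = 2·0.670·√5.32/0.00177 = 1.3400·2.3065/0.00177 = 1746.2 s.

1750 s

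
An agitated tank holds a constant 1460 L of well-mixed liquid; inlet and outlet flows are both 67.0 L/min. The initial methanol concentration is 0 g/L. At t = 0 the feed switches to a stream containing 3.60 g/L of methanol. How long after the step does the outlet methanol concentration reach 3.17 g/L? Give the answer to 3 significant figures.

Mass balance on the solute (V constant): V dC/dt = Q(C_in − C), so τ = V/Q = 21.791 min.
C(t) = C_in + (C₀ − C_in) e^(−t/τ). Set C = 3.17 and solve for t:
e^(−t/τ) = (C − C_in)/(C₀ − C_in) = (3.17 − 3.60)/(0 − 3.60) = 0.11944
t = −τ ln(…) = 21.791 × 2.1249 = 46.304 min.

46.3 min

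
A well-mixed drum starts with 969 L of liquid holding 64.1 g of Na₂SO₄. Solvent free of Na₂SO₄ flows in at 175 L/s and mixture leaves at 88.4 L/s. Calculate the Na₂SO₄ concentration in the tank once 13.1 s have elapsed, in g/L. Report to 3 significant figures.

Let m(t) be the amount of Na₂SO₄. Volume: V(t) = V₀ + (Q_in − Q_out) t = 969 + 86.600 t; V(13.1) = 2103.5 L.
No Na₂SO₄ enters, so dm/dt = −Q_out · (m/V).
dm/m = −Q_out dt/(V₀ + 86.600 t); integrating gives ln(m/m₀) = −(Q_out/(Q_in−Q_out)) ln(V/V₀).
m = m₀ (V₀/V)^(Q_out/(Q_in−Q_out)) = 64.1 × (969/2103.5)^(1.0208) = 29.057 g.
C = m/V = 29.057/2103.5 = 0.013814 g/L.

0.0138 g/L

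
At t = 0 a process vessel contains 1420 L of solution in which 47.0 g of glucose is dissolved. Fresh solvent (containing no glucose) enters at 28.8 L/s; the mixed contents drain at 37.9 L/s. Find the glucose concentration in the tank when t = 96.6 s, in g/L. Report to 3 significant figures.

0.00156 g/L

Total volume: dV/dt = Q_in − Q_out = -9.1000 L/s, so V(t) = 1420 − 9.1000 t and V(96.6) = 540.94 L.
Solute balance: dm/dt = 0 − Q_out C = −Q_out m/V(t).
Separate: dm/m = −Q_out dt/V(t) ⇒ ln(m/m₀) = −(Q_out/(Q_in−Q_out)) ln(V/V₀).
m = m₀ (V₀/V)^(Q_out/(Q_in−Q_out)) = 47.0 × (1420/540.94)^(-4.1648) = 0.84421 g.
C = m/V = 0.84421/540.94 = 0.0015606 g/L.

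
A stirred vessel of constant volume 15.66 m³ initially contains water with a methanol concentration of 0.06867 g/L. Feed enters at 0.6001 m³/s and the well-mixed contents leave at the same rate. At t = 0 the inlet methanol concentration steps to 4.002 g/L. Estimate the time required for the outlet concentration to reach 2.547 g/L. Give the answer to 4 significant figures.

Species balance: V dC/dt = Q(C_in − C) ⇒ τ = V/Q = 26.0957 s.
C(t) = C_in + (C₀ − C_in) e^(−t/τ). Set C = 2.547 and solve for t:
e^(−t/τ) = (C − C_in)/(C₀ − C_in) = (2.547 − 4.002)/(0.06867 − 4.002) = 0.369916
t = −τ ln(…) = 26.0957 × 0.994480 = 25.9516 s.

25.95 s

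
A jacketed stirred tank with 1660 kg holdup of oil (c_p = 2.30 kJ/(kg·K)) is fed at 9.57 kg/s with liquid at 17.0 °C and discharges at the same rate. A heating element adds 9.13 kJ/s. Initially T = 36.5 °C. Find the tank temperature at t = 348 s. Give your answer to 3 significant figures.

20.0 °C

M c_p dT/dt = ṁ c_p (T_in − T) + Q̇.
τ = M/ṁ = 173.46 s; T_ss = T_in + Q̇/(ṁ c_p) = 17.0 + 9.13/(9.57·2.30) = 17.415 °C.
This is linear first-order; T(t) = T_ss + (T₀ − T_ss) e^(−t/τ).
T(348) = 17.415 + (19.085)·e^(−348/173.46) = 17.415 + (19.085)·0.13449 = 19.982 °C.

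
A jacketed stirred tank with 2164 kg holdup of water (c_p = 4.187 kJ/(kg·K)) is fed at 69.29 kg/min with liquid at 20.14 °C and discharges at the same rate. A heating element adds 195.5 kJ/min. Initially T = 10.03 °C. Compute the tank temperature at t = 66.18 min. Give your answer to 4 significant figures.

Energy balance: M c_p dT/dt = ṁ c_p (T_in − T) + 195.5.
Rearrange: dT/dt = (T_ss − T)/τ with τ = M/ṁ = 31.2311 min and T_ss = T_in + Q̇/(ṁ c_p) = 20.8139 °C.
T approaches T_ss exponentially: T(t) = T_ss + (T₀ − T_ss) e^(−t/τ).
T(66.18) = 20.8139 + (-10.7839)·e^(−66.18/31.2311) = 20.8139 + (-10.7839)·0.120146 = 19.5182 °C.

19.52 °C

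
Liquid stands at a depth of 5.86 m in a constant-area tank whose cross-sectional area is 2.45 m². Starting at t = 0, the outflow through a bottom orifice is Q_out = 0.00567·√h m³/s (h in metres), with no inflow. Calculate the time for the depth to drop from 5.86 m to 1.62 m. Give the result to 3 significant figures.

992 s

With no inflow, A dh/dt = −0.00567 √h.
∫ h^(−1/2) dh = −(0.00567/A) ∫ dt, giving 2√h = 2√h₀ − (0.00567/A) t.
t = 2A(√h₀ − √h)/0.00567 = 2·2.45·(√5.86 − √1.62)/0.00567
  = 4.9000 × (2.4207 − 1.2728) / 0.00567 = 992.06 s.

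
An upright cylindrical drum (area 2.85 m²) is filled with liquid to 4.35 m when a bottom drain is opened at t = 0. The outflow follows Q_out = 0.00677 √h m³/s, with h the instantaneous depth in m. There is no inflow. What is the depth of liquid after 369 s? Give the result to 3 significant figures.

With no inflow, A dh/dt = −0.00677 √h.
∫ h^(−1/2) dh = −(0.00677/A) ∫ dt, giving 2√h = 2√h₀ − (0.00677/A) t.
√h = √4.35 − 0.00677·369/(2·2.85) = 2.0857 − 0.43827 = 1.6474.
h = 1.6474² = 2.7139 m.

2.71 m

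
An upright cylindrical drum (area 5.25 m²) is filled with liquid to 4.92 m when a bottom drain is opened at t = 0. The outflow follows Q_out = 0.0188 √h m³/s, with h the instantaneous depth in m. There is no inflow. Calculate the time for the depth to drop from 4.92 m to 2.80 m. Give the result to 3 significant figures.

304 s

With no inflow, A dh/dt = −0.0188 √h.
∫ h^(−1/2) dh = −(0.0188/A) ∫ dt, giving 2√h = 2√h₀ − (0.0188/A) t.
t = 2A(√h₀ − √h)/0.0188 = 2·5.25·(√4.92 − √2.80)/0.0188
  = 10.500 × (2.2181 − 1.6733) / 0.0188 = 304.27 s.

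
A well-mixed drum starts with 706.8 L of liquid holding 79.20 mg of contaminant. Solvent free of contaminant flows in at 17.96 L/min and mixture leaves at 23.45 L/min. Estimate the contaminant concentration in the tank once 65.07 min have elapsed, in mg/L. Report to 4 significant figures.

Let m(t) be the amount of contaminant. Volume: V(t) = V₀ + (Q_in − Q_out) t = 706.8 − 5.49000 t; V(65.07) = 349.566 L.
No contaminant enters, so dm/dt = −Q_out · (m/V).
Separate: dm/m = −Q_out dt/V(t) ⇒ ln(m/m₀) = −(Q_out/(Q_in−Q_out)) ln(V/V₀).
m = m₀ (V₀/V)^(Q_out/(Q_in−Q_out)) = 79.20 × (706.8/349.566)^(-4.27140) = 3.91443 mg.
C = m/V = 3.91443/349.566 = 0.0111980 mg/L.

0.01120 mg/L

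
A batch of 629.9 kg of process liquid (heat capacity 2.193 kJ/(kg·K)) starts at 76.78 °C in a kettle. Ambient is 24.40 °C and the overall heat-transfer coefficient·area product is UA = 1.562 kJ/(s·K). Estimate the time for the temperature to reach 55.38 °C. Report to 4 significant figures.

M c_p dT/dt = −UA(T − T_amb).
τ = M c_p/UA = 884.360 s; T_ss = T_amb = 24.4000 °C.
T(t) = T_ss + (T₀ − T_ss)e^(−t/τ); set T = 55.38:
t = −τ ln[(T − T_ss)/(T₀ − T_ss)] = −884.360 · ln(0.591447) = 464.451 s.

464.5 s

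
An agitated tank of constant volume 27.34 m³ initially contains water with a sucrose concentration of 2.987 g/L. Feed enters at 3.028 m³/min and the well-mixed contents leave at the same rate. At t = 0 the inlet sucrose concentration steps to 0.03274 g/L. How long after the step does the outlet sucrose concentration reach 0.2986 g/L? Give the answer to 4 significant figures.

21.74 min

Species balance: V dC/dt = Q(C_in − C) ⇒ τ = V/Q = 9.02906 min.
C(t) = C_in + (C₀ − C_in) e^(−t/τ). Set C = 0.2986 and solve for t:
e^(−t/τ) = (C − C_in)/(C₀ − C_in) = (0.2986 − 0.03274)/(2.987 − 0.03274) = 0.0899921
t = −τ ln(…) = 9.02906 × 2.40803 = 21.7423 min.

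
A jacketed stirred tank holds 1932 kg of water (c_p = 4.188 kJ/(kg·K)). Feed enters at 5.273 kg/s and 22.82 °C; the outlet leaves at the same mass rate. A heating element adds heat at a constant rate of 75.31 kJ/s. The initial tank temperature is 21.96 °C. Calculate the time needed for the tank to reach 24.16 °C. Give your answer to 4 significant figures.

265.3 s

Heat balance on the well-mixed liquid: M c_p dT/dt = ṁ c_p (T_in − T) + 75.31.
τ = M/ṁ = 366.395 s; T_ss = T_in + Q̇/(ṁ c_p) = 26.2303 °C.
T(t) = T_ss + (T₀ − T_ss) e^(−t/τ). Set T = 24.16:
e^(−t/τ) = (24.16 − 26.2303)/(21.96 − 26.2303) = 0.484810
t = −366.395 · ln(0.484810) = 265.270 s.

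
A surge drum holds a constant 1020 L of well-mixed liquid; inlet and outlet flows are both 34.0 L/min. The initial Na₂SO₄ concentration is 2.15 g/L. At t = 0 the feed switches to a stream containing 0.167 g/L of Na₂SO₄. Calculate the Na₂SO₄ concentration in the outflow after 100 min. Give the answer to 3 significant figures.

Unsteady species balance (constant V, well mixed): V dC/dt = Q(C_in − C).
Time constant τ = V/Q = 1020/34.0 = 30.000 min.
Integrating: C(t) = C_in + (C₀ − C_in) e^(−t/τ).
C(100) = 0.167 + (2.15 − 0.167)·e^(−100/30.000) = 0.167 + (1.9830)·0.035674 = 0.23774 g/L.

0.238 g/L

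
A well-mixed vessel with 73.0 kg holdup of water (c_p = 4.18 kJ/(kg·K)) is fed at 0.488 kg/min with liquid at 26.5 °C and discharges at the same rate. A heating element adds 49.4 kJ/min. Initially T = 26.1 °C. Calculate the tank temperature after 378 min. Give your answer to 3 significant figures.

48.8 °C

Energy balance: M c_p dT/dt = ṁ c_p (T_in − T) + 49.4.
τ = M/ṁ = 149.59 min; T_ss = T_in + Q̇/(ṁ c_p) = 26.5 + 49.4/(0.488·4.18) = 50.718 °C.
Solution: T(t) = T_ss + (T₀ − T_ss) e^(−t/τ).
T(378) = 50.718 + (-24.618)·e^(−378/149.59) = 50.718 + (-24.618)·0.079906 = 48.750 °C.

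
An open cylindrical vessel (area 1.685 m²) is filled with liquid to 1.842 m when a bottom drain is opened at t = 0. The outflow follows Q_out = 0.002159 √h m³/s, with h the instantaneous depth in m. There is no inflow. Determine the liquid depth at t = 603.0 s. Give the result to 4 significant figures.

0.9426 m

A dh/dt = −Q_out = −0.002159 √h.
Separate and integrate: 2(√h − √h₀) = −(0.002159/A) t.
√h = √1.842 − 0.002159·603.0/(2·1.685) = 1.35720 − 0.386314 = 0.970889.
h = 0.970889² = 0.942626 m.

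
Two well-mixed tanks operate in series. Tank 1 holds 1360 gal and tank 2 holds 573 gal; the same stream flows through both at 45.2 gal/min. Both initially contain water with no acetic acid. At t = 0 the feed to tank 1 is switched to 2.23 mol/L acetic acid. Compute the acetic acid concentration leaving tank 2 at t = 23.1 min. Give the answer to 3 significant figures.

0.704 mol/L

Each tank obeys Vᵢ dCᵢ/dt = Q(Cᵢ₋₁ − Cᵢ), so τᵢ = Vᵢ/Q.
τ₁ = 1360/45.2 = 30.088 min; τ₂ = 573/45.2 = 12.677 min.
Solving the cascade with C₁(0)=C₂(0)=0 gives C₂(t) = C_in[1 − (τ₁ e^(−t/τ₁) − τ₂ e^(−t/τ₂))/(τ₁ − τ₂)].
At t = 23.1: e^(−t/τ₁) = 0.46406, e^(−t/τ₂) = 0.16167.
C₂ = 2.23·[1 − (30.088·0.46406 − 12.677·0.16167)/(17.412)] = 2.23·0.31577 = 0.70417 mol/L.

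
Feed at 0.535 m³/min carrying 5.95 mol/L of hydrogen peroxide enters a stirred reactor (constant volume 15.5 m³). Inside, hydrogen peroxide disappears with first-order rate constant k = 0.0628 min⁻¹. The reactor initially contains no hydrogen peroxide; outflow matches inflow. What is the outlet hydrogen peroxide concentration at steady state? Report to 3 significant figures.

2.11 mol/L

Species balance: V dC/dt = Q C_in − Q C − k V C.
Steady state (dC/dt = 0): C_ss = Q C_in/(Q + kV) = C_in/(1 + kV/Q).
C_ss = 0.535·5.95/(0.535 + 0.0628·15.5) = 3.1833/1.5084 = 2.1103 mol/L.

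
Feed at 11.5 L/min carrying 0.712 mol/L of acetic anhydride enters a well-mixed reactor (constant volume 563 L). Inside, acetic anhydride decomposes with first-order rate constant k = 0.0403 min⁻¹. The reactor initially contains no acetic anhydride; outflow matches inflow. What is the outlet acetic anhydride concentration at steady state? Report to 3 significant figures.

0.239 mol/L

V dC/dt = Q(C_in − C) − k V C.
Steady state (dC/dt = 0): C_ss = Q C_in/(Q + kV) = C_in/(1 + kV/Q).
C_ss = 11.5·0.712/(11.5 + 0.0403·563) = 8.1880/34.189 = 0.23949 mol/L.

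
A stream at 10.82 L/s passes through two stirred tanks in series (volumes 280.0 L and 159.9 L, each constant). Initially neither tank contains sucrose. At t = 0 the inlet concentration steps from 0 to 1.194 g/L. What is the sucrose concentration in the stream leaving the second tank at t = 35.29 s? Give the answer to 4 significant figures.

0.6281 g/L

Time constants: τᵢ = Vᵢ/Q for each well-mixed tank.
τ₁ = 280.0/10.82 = 25.8780 s; τ₂ = 159.9/10.82 = 14.7782 s.
Tank 1: C₁ = C_in(1 − e^(−t/τ₁)). Tank 2 (τ₁ ≠ τ₂): C₂ = C_in[1 − (τ₁ e^(−t/τ₁) − τ₂ e^(−t/τ₂))/(τ₁ − τ₂)].
At t = 35.29: e^(−t/τ₁) = 0.255711, e^(−t/τ₂) = 0.0918151.
C₂ = 1.194·[1 − (25.8780·0.255711 − 14.7782·0.0918151)/(11.0998)] = 1.194·0.526079 = 0.628138 g/L.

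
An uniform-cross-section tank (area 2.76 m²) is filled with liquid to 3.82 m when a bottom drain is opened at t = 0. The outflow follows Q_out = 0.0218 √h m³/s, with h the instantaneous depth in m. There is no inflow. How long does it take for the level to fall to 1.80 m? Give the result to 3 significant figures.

155 s

With no inflow, A dh/dt = −0.0218 √h.
This is separable: 2 d(√h)/dt = −0.0218/A, so √h = √h₀ − (0.0218/(2A)) t.
t = 2A(√h₀ − √h)/0.0218 = 2·2.76·(√3.82 − √1.80)/0.0218
  = 5.5200 × (1.9545 − 1.3416) / 0.0218 = 155.18 s.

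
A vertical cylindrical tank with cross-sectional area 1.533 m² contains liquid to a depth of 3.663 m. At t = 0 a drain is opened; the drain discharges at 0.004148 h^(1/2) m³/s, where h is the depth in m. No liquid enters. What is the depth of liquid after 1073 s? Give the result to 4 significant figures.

A dh/dt = −Q_out = −0.004148 √h.
This is separable: 2 d(√h)/dt = −0.004148/A, so √h = √h₀ − (0.004148/(2A)) t.
√h = √3.663 − 0.004148·1073/(2·1.533) = 1.91390 − 1.45166 = 0.462232.
h = 0.462232² = 0.213658 m.

0.2137 m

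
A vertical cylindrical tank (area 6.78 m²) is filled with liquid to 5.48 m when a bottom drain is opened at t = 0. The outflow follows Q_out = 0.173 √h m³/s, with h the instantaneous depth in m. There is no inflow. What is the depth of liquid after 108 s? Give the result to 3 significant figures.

A dh/dt = −Q_out = −0.173 √h.
This is separable: 2 d(√h)/dt = −0.173/A, so √h = √h₀ − (0.173/(2A)) t.
√h = √5.48 − 0.173·108/(2·6.78) = 2.3409 − 1.3779 = 0.96306.
h = 0.96306² = 0.92749 m.

0.927 m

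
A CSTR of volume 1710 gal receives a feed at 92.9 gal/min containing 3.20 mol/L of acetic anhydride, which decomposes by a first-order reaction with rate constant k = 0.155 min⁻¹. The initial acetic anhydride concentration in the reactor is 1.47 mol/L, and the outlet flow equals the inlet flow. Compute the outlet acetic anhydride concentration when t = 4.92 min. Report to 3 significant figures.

1.06 mol/L

Species balance: V dC/dt = Q C_in − Q C − k V C.
This is linear with rate a = Q/V + k = 0.20933 min⁻¹.
C_ss = Q C_in/(Q + kV) = 0.83051 mol/L; C(t) = C_ss + (C₀ − C_ss) e^(−a t).
C(4.92) = 0.83051 + (0.63949)·e^(−0.20933·4.92) = 0.83051 + (0.63949)·0.35705 = 1.0588 mol/L.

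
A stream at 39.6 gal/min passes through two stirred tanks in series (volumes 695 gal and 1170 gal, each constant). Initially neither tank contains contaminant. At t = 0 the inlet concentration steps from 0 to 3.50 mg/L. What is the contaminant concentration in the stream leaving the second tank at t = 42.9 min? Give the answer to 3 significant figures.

Time constants: τᵢ = Vᵢ/Q for each well-mixed tank.
τ₁ = 695/39.6 = 17.551 min; τ₂ = 1170/39.6 = 29.545 min.
Tank 1: C₁ = C_in(1 − e^(−t/τ₁)). Tank 2 (τ₁ ≠ τ₂): C₂ = C_in[1 − (τ₁ e^(−t/τ₁) − τ₂ e^(−t/τ₂))/(τ₁ − τ₂)].
At t = 42.9: e^(−t/τ₁) = 0.086780, e^(−t/τ₂) = 0.23410.
C₂ = 3.50·[1 − (17.551·0.086780 − 29.545·0.23410)/(-11.995)] = 3.50·0.55034 = 1.9262 mg/L.

1.93 mg/L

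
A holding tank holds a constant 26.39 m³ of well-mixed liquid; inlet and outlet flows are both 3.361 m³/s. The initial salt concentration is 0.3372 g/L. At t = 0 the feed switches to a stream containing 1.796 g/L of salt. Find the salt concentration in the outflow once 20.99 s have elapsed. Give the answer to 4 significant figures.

1.695 g/L

Accumulation = in − out for the solute gives V dC/dt = Q(C_in − C).
Time constant τ = V/Q = 26.39/3.361 = 7.85183 s.
Integrating: C(t) = C_in + (C₀ − C_in) e^(−t/τ).
C(20.99) = 1.796 + (0.3372 − 1.796)·e^(−20.99/7.85183) = 1.796 + (-1.45880)·0.0690267 = 1.69530 g/L.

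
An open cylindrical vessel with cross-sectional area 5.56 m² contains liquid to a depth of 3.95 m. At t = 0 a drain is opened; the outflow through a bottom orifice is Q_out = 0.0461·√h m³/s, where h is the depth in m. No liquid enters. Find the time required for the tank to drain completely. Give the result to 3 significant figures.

A dh/dt = −Q_out = −0.0461 √h.
∫ h^(−1/2) dh = −(0.0461/A) ∫ dt, giving 2√h = 2√h₀ − (0.0461/A) t.
Set h = 0: 2√h₀ = (0.0461/A) t_empty ⇒ t_empty = 2A√h₀/0.0461.
t_empty = 2·5.56·√3.95/0.0461 = 11.120·1.9875/0.0461 = 479.40 s.

479 s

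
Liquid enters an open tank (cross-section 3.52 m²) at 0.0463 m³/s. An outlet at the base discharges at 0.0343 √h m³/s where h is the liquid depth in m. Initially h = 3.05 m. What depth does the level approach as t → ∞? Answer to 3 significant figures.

1.82 m

A dh/dt = Q_in − 0.0343 √h. Steady state requires inflow = outflow:
Q_in = 0.0343 √h_ss ⇒ √h_ss = 0.0463/0.0343 = 1.3499.
h_ss = 1.3499² = 1.8221 m. (Since h₀ = 3.05 m > h_ss, the level will fall toward this value.)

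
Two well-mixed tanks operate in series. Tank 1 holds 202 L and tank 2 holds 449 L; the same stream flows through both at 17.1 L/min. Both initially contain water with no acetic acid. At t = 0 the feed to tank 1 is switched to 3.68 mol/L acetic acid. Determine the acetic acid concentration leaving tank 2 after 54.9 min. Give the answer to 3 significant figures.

2.88 mol/L

Each tank obeys Vᵢ dCᵢ/dt = Q(Cᵢ₋₁ − Cᵢ), so τᵢ = Vᵢ/Q.
τ₁ = 202/17.1 = 11.813 min; τ₂ = 449/17.1 = 26.257 min.
Solving the cascade with C₁(0)=C₂(0)=0 gives C₂(t) = C_in[1 − (τ₁ e^(−t/τ₁) − τ₂ e^(−t/τ₂))/(τ₁ − τ₂)].
At t = 54.9: e^(−t/τ₁) = 0.0095858, e^(−t/τ₂) = 0.12358.
C₂ = 3.68·[1 − (11.813·0.0095858 − 26.257·0.12358)/(-14.444)] = 3.68·0.78319 = 2.8821 mol/L.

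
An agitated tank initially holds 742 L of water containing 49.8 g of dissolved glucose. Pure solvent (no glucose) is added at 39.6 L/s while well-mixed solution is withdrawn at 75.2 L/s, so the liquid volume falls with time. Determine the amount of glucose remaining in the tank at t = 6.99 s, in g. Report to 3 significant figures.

Total volume: dV/dt = Q_in − Q_out = -35.600 L/s, so V(t) = 742 − 35.600 t and V(6.99) = 493.16 L.
Species balance (pure solvent in): dm/dt = −Q_out · m/V(t).
Separate: dm/m = −Q_out dt/V(t) ⇒ ln(m/m₀) = −(Q_out/(Q_in−Q_out)) ln(V/V₀).
m = m₀ (V₀/V)^(Q_out/(Q_in−Q_out)) = 49.8 × (742/493.16)^(-2.1124) = 21.011 g.

21.0 g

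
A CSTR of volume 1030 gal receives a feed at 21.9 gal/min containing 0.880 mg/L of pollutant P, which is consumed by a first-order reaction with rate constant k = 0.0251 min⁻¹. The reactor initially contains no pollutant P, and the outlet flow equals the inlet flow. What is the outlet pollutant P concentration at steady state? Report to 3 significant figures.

0.404 mg/L

Accumulation = in − out − consumed: V dC/dt = Q C_in − Q C − k V C.
At steady state: 0 = Q C_in − (Q + kV) C_ss, so C_ss = Q C_in/(Q + kV).
C_ss = 21.9·0.880/(21.9 + 0.0251·1030) = 19.272/47.753 = 0.40358 mg/L.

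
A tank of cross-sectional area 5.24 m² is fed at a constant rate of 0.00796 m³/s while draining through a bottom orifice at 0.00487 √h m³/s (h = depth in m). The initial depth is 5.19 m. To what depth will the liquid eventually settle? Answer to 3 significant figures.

2.67 m

Volume balance on the tank: A dh/dt = Q_in − 0.00487 √h. At steady state dh/dt = 0:
Q_in = 0.00487 √h_ss ⇒ √h_ss = 0.00796/0.00487 = 1.6345.
h_ss = 1.6345² = 2.6716 m. (Since h₀ = 5.19 m > h_ss, the level will fall toward this value.)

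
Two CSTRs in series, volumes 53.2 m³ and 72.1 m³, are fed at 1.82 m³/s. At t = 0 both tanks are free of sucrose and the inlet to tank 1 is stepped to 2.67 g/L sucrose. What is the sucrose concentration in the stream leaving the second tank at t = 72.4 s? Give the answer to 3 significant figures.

1.66 g/L

Each tank obeys Vᵢ dCᵢ/dt = Q(Cᵢ₋₁ − Cᵢ), so τᵢ = Vᵢ/Q.
τ₁ = 53.2/1.82 = 29.231 s; τ₂ = 72.1/1.82 = 39.615 s.
Solving the cascade with C₁(0)=C₂(0)=0 gives C₂(t) = C_in[1 − (τ₁ e^(−t/τ₁) − τ₂ e^(−t/τ₂))/(τ₁ − τ₂)].
At t = 72.4: e^(−t/τ₁) = 0.084008, e^(−t/τ₂) = 0.16080.
C₂ = 2.67·[1 − (29.231·0.084008 − 39.615·0.16080)/(-10.385)] = 2.67·0.62303 = 1.6635 g/L.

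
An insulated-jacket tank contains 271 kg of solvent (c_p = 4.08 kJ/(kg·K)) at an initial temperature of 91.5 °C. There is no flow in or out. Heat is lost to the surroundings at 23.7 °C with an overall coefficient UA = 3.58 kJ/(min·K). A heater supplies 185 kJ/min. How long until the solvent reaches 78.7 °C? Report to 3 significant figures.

M c_p dT/dt = −UA(T − T_amb) + Q̇.
τ = M c_p/UA = 308.85 min; T_ss = T_amb + Q̇/UA = 23.7 + 185/3.58 = 75.376 °C.
T(t) = T_ss + (T₀ − T_ss)e^(−t/τ); set T = 78.7:
t = −τ ln[(T − T_ss)/(T₀ − T_ss)] = −308.85 · ln(0.20615) = 487.71 min.

488 min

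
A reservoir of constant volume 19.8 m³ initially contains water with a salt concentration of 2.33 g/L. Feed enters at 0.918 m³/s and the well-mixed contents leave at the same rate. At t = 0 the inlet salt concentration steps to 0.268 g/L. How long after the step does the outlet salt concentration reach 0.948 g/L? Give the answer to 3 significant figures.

Transient balance on the dissolved component: V dC/dt = Q(C_in − C), so τ = V/Q = 21.569 s.
C(t) = C_in + (C₀ − C_in) e^(−t/τ). Set C = 0.948 and solve for t:
e^(−t/τ) = (C − C_in)/(C₀ − C_in) = (0.948 − 0.268)/(2.33 − 0.268) = 0.32978
t = −τ ln(…) = 21.569 × 1.1093 = 23.927 s.

23.9 s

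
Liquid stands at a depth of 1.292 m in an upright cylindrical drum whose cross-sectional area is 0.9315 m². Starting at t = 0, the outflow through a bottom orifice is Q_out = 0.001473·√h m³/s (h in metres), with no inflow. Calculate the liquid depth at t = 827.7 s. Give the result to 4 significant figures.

A dh/dt = −Q_out = −0.001473 √h.
Separate and integrate: 2(√h − √h₀) = −(0.001473/A) t.
√h = √1.292 − 0.001473·827.7/(2·0.9315) = 1.13666 − 0.654429 = 0.482232.
h = 0.482232² = 0.232548 m.

0.2325 m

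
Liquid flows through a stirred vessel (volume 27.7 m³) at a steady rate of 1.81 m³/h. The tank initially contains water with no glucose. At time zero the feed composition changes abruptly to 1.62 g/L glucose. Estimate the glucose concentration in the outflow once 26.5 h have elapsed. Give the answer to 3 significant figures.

Mass balance on the solute (V constant): V dC/dt = Q(C_in − C).
So dC/dt = (C_in − C)/τ with τ = V/Q = 27.7/1.81 = 15.304 h.
Integrating: C(t) = C_in + (C₀ − C_in) e^(−t/τ).
C(26.5) = 1.62 + (0 − 1.62)·e^(−26.5/15.304) = 1.62 + (-1.6200)·0.17700 = 1.3333 g/L.

1.33 g/L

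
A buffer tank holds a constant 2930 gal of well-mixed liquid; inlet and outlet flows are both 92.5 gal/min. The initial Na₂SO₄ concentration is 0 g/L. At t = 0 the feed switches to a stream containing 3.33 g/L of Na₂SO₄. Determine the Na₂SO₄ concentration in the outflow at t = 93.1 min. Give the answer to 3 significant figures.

3.15 g/L

Accumulation = in − out for the solute gives V dC/dt = Q(C_in − C).
So dC/dt = (C_in − C)/τ with τ = V/Q = 2930/92.5 = 31.676 min.
C approaches C_in exponentially: C(t) = C_in + (C₀ − C_in) e^(−t/τ).
C(93.1) = 3.33 + (0 − 3.33)·e^(−93.1/31.676) = 3.33 + (-3.3300)·0.052910 = 3.1538 g/L.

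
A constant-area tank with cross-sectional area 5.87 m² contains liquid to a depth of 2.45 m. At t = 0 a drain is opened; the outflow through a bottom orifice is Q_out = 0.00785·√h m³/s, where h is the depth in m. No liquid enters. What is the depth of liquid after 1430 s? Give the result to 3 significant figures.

0.371 m

A dh/dt = −Q_out = −0.00785 √h.
∫ h^(−1/2) dh = −(0.00785/A) ∫ dt, giving 2√h = 2√h₀ − (0.00785/A) t.
√h = √2.45 − 0.00785·1430/(2·5.87) = 1.5652 − 0.95618 = 0.60907.
h = 0.60907² = 0.37097 m.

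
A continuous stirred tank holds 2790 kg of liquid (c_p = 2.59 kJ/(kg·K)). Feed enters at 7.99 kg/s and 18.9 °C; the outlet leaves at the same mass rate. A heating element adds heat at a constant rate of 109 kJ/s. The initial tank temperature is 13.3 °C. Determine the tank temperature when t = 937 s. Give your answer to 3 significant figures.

Energy balance: M c_p dT/dt = ṁ c_p (T_in − T) + 109.
τ = M/ṁ = 349.19 s; T_ss = T_in + Q̇/(ṁ c_p) = 18.9 + 109/(7.99·2.59) = 24.167 °C.
T approaches T_ss exponentially: T(t) = T_ss + (T₀ − T_ss) e^(−t/τ).
T(937) = 24.167 + (-10.867)·e^(−937/349.19) = 24.167 + (-10.867)·0.068332 = 23.425 °C.

23.4 °C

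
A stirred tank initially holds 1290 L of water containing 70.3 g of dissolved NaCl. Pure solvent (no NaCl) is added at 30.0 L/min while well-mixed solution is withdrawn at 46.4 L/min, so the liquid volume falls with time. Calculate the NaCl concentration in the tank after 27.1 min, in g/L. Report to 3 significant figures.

0.0252 g/L

Let m(t) be the amount of NaCl. Volume: V(t) = V₀ + (Q_in − Q_out) t = 1290 − 16.400 t; V(27.1) = 845.56 L.
Solute balance: dm/dt = 0 − Q_out C = −Q_out m/V(t).
dm/m = −Q_out dt/(V₀ − 16.400 t); integrating gives ln(m/m₀) = −(Q_out/(Q_in−Q_out)) ln(V/V₀).
m = m₀ (V₀/V)^(Q_out/(Q_in−Q_out)) = 70.3 × (1290/845.56)^(-2.8293) = 21.278 g.
C = m/V = 21.278/845.56 = 0.025165 g/L.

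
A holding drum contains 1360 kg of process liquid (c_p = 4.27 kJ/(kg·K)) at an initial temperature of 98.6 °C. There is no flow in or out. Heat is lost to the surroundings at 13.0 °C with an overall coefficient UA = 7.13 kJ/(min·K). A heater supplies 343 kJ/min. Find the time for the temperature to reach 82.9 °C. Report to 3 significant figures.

Lumped-capacitance energy balance: M c_p dT/dt = UA(T_amb − T) + Q̇.
τ = M c_p/UA = 814.47 min; T_ss = T_amb + Q̇/UA = 13.0 + 343/7.13 = 61.107 °C.
T(t) = T_ss + (T₀ − T_ss)e^(−t/τ); set T = 82.9:
t = −τ ln[(T − T_ss)/(T₀ − T_ss)] = −814.47 · ln(0.58126) = 441.90 min.

442 min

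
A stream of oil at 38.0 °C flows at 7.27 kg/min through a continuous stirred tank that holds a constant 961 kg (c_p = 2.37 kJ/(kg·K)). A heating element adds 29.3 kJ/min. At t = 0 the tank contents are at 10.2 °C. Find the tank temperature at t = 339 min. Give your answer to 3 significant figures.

Energy balance: M c_p dT/dt = ṁ c_p (T_in − T) + 29.3.
Rearrange: dT/dt = (T_ss − T)/τ with τ = M/ṁ = 132.19 min and T_ss = T_in + Q̇/(ṁ c_p) = 39.701 °C.
T approaches T_ss exponentially: T(t) = T_ss + (T₀ − T_ss) e^(−t/τ).
T(339) = 39.701 + (-29.501)·e^(−339/132.19) = 39.701 + (-29.501)·0.076954 = 37.430 °C.

37.4 °C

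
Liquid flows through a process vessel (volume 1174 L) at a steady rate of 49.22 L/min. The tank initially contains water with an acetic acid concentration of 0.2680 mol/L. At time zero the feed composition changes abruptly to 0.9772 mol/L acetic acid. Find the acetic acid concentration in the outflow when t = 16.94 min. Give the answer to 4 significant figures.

0.6286 mol/L

Species balance on the tank: V dC/dt = Q(C_in − C).
So dC/dt = (C_in − C)/τ with τ = V/Q = 1174/49.22 = 23.8521 min.
C approaches C_in exponentially: C(t) = C_in + (C₀ − C_in) e^(−t/τ).
C(16.94) = 0.9772 + (0.2680 − 0.9772)·e^(−16.94/23.8521) = 0.9772 + (-0.709200)·0.491541 = 0.628599 mol/L.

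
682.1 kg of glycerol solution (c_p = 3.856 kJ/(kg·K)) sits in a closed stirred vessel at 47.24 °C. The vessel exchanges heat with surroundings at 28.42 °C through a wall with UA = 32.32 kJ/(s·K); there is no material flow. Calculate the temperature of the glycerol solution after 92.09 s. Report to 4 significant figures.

34.49 °C

Lumped-capacitance energy balance: M c_p dT/dt = UA(T_amb − T).
dT/dt = (T_ss − T)/τ with T_ss = T_amb = 28.4200 °C, τ = M c_p/UA = 682.1·3.856/32.32 = 81.3793 s.
T approaches T_ss exponentially: T(t) = T_ss + (T₀ − T_ss) e^(−t/τ).
T(92.09) = 28.4200 + (18.8200)·0.322512 = 34.4897 °C.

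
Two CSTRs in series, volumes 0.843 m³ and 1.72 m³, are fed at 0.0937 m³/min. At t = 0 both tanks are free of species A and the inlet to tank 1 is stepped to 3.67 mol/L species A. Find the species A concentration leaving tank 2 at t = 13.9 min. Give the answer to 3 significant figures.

Species balance on tank i: dCᵢ/dt = (Cᵢ₋₁ − Cᵢ)/τᵢ with τᵢ = Vᵢ/Q.
τ₁ = 0.843/0.0937 = 8.9968 min; τ₂ = 1.72/0.0937 = 18.356 min.
Tank 1: C₁ = C_in(1 − e^(−t/τ₁)). Tank 2 (τ₁ ≠ τ₂): C₂ = C_in[1 − (τ₁ e^(−t/τ₁) − τ₂ e^(−t/τ₂))/(τ₁ − τ₂)].
At t = 13.9: e^(−t/τ₁) = 0.21331, e^(−t/τ₂) = 0.46897.
C₂ = 3.67·[1 − (8.9968·0.21331 − 18.356·0.46897)/(-9.3597)] = 3.67·0.28529 = 1.0470 mol/L.

1.05 mol/L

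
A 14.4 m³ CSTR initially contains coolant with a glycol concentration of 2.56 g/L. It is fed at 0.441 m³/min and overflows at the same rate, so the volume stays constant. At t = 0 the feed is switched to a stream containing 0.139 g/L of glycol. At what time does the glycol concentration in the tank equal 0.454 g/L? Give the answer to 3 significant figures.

66.6 min

Transient balance on the dissolved component: V dC/dt = Q(C_in − C), so τ = V/Q = 32.653 min.
C(t) = C_in + (C₀ − C_in) e^(−t/τ). Set C = 0.454 and solve for t:
e^(−t/τ) = (C − C_in)/(C₀ − C_in) = (0.454 − 0.139)/(2.56 − 0.139) = 0.13011
t = −τ ln(…) = 32.653 × 2.0394 = 66.591 min.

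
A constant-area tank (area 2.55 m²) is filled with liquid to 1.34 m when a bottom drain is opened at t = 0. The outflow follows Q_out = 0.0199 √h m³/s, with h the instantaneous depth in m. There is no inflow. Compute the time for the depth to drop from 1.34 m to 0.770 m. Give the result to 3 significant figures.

71.8 s

Volume balance on the tank: A dh/dt = −0.0199 √h.
This is separable: 2 d(√h)/dt = −0.0199/A, so √h = √h₀ − (0.0199/(2A)) t.
t = 2A(√h₀ − √h)/0.0199 = 2·2.55·(√1.34 − √0.770)/0.0199
  = 5.1000 × (1.1576 − 0.87750) / 0.0199 = 71.781 s.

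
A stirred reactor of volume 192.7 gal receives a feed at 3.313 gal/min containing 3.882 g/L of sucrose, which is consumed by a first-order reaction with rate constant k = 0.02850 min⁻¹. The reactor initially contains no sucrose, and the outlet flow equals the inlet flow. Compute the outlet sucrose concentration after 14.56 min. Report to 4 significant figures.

0.7097 g/L

Accumulation = in − out − consumed: V dC/dt = Q C_in − Q C − k V C.
dC/dt = (Q/V) C_in − (Q/V + k) C; effective rate a = Q/V + k = 0.0171925 + 0.02850 = 0.0456925 min⁻¹.
C_ss = Q C_in/(Q + kV) = 1.46066 g/L; C(t) = C_ss + (C₀ − C_ss) e^(−a t).
C(14.56) = 1.46066 + (-1.46066)·e^(−0.0456925·14.56) = 1.46066 + (-1.46066)·0.514128 = 0.709695 g/L.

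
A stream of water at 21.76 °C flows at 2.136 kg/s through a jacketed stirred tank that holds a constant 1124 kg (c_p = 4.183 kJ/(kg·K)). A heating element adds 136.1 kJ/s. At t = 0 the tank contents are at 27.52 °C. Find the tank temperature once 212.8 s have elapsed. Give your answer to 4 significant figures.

30.67 °C

M c_p dT/dt = ṁ c_p (T_in − T) + Q̇.
τ = M/ṁ = 526.217 s; T_ss = T_in + Q̇/(ṁ c_p) = 21.76 + 136.1/(2.136·4.183) = 36.9924 °C.
Solution: T(t) = T_ss + (T₀ − T_ss) e^(−t/τ).
T(212.8) = 36.9924 + (-9.47242)·e^(−212.8/526.217) = 36.9924 + (-9.47242)·0.667380 = 30.6707 °C.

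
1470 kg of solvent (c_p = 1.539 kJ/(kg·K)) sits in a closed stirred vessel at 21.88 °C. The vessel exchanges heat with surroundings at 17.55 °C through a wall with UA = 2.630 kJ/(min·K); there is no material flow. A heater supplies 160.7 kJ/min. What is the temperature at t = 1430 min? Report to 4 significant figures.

Lumped-capacitance energy balance: M c_p dT/dt = UA(T_amb − T) + Q̇.
dT/dt = (T_ss − T)/τ with T_ss = T_amb + Q̇/UA = 17.55 + 160.7/2.630 = 78.6527 °C, τ = M c_p/UA = 1470·1.539/2.630 = 860.202 min.
Integrating: T(t) = T_ss + (T₀ − T_ss) e^(−t/τ).
T(1430) = 78.6527 + (-56.7727)·0.189683 = 67.8839 °C.

67.88 °C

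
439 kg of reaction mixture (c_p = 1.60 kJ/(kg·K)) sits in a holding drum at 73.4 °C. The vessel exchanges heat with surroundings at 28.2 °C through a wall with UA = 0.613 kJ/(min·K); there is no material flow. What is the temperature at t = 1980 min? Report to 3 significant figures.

36.2 °C

Unsteady energy balance on the tank contents: M c_p dT/dt = −UA(T − T_amb).
dT/dt = (T_ss − T)/τ with T_ss = T_amb = 28.200 °C, τ = M c_p/UA = 439·1.60/0.613 = 1145.8 min.
Integrating: T(t) = T_ss + (T₀ − T_ss) e^(−t/τ).
T(1980) = 28.200 + (45.200)·0.17764 = 36.229 °C.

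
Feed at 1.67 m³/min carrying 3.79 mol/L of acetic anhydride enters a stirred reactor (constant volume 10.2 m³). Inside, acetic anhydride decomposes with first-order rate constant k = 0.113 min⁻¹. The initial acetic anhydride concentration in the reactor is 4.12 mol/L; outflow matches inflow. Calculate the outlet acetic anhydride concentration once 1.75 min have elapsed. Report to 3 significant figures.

Species balance: V dC/dt = Q C_in − Q C − k V C.
This is linear with rate a = Q/V + k = 0.27673 min⁻¹.
C_ss = Q C_in/(Q + kV) = 2.2424 mol/L; C(t) = C_ss + (C₀ − C_ss) e^(−a t).
C(1.75) = 2.2424 + (1.8776)·e^(−0.27673·1.75) = 2.2424 + (1.8776)·0.61615 = 3.3993 mol/L.

3.40 mol/L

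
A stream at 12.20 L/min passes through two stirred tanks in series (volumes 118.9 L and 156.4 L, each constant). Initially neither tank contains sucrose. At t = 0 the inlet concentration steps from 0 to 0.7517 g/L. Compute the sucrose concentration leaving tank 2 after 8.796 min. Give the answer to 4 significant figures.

0.1397 g/L

Time constants: τᵢ = Vᵢ/Q for each well-mixed tank.
τ₁ = 118.9/12.20 = 9.74590 min; τ₂ = 156.4/12.20 = 12.8197 min.
Tank 1: C₁ = C_in(1 − e^(−t/τ₁)). Tank 2 (τ₁ ≠ τ₂): C₂ = C_in[1 − (τ₁ e^(−t/τ₁) − τ₂ e^(−t/τ₂))/(τ₁ − τ₂)].
At t = 8.796: e^(−t/τ₁) = 0.405541, e^(−t/τ₂) = 0.503519.
C₂ = 0.7517·[1 − (9.74590·0.405541 − 12.8197·0.503519)/(-3.07377)] = 0.7517·0.185824 = 0.139684 g/L.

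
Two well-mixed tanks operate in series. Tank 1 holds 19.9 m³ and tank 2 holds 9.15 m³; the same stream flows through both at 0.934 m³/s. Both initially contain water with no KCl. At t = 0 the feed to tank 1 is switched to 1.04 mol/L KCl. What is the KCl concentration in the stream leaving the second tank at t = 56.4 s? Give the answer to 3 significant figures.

0.906 mol/L

Species balance on tank i: dCᵢ/dt = (Cᵢ₋₁ − Cᵢ)/τᵢ with τᵢ = Vᵢ/Q.
τ₁ = 19.9/0.934 = 21.306 s; τ₂ = 9.15/0.934 = 9.7966 s.
Solving the cascade with C₁(0)=C₂(0)=0 gives C₂(t) = C_in[1 − (τ₁ e^(−t/τ₁) − τ₂ e^(−t/τ₂))/(τ₁ − τ₂)].
At t = 56.4: e^(−t/τ₁) = 0.070855, e^(−t/τ₂) = 0.0031602.
C₂ = 1.04·[1 − (21.306·0.070855 − 9.7966·0.0031602)/(11.510)] = 1.04·0.87153 = 0.90639 mol/L.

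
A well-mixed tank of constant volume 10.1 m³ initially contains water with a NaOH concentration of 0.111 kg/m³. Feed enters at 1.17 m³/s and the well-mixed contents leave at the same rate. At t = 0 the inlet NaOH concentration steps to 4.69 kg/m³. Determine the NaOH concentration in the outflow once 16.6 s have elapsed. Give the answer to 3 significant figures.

Mass balance on the solute (V constant): V dC/dt = Q(C_in − C).
Rewrite as dC/dt + C/τ = C_in/τ, τ = V/Q = 8.6325 s.
Integrating: C(t) = C_in + (C₀ − C_in) e^(−t/τ).
C(16.6) = 4.69 + (0.111 − 4.69)·e^(−16.6/8.6325) = 4.69 + (-4.5790)·0.14617 = 4.0207 kg/m³.

4.02 kg/m³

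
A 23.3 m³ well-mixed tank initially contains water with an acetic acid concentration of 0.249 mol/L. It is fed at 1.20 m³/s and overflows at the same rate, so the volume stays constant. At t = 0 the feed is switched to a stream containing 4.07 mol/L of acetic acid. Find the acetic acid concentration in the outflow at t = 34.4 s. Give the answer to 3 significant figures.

3.42 mol/L

Accumulation = in − out for the solute gives V dC/dt = Q(C_in − C).
Time constant τ = V/Q = 23.3/1.20 = 19.417 s.
Integrating: C(t) = C_in + (C₀ − C_in) e^(−t/τ).
C(34.4) = 4.07 + (0.249 − 4.07)·e^(−34.4/19.417) = 4.07 + (-3.8210)·0.17005 = 3.4202 mol/L.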